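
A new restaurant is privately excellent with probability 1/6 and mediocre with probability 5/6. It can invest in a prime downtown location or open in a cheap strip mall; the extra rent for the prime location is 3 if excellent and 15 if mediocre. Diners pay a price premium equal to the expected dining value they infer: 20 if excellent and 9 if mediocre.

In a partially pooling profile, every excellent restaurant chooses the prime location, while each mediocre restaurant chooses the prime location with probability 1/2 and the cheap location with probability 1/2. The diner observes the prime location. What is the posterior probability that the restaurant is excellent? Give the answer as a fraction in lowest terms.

P(the prime location) = (1/6)·1 + (5/6)·(1/2) = 7/12.
By Bayes' rule, P(excellent | the prime location) = (1/6) / (7/12) = 2/7.

2/7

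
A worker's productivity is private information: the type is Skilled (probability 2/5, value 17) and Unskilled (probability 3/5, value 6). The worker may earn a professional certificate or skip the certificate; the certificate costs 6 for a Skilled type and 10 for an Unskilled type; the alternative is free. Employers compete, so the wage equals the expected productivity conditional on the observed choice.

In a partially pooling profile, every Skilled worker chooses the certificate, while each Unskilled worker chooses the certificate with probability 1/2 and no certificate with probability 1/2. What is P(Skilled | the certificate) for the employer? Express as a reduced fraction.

P(the certificate) = (2/5)·1 + (3/5)·(1/2) = 7/10.
By Bayes' rule, P(Skilled | the certificate) = (2/5) / (7/10) = 4/7.

4/7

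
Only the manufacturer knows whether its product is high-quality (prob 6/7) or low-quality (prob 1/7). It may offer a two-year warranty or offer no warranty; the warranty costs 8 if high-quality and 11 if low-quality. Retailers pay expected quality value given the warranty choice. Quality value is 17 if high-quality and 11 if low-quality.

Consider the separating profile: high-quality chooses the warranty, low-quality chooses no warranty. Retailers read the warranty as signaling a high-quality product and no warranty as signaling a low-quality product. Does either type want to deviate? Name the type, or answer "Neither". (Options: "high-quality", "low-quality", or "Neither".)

high-quality

The warranty pays 17; no warranty pays 11.
high-quality: assigned the warranty, nets 17 − 8 = 9; deviating to no warranty nets 11.
low-quality: assigned no warranty, nets 11; deviating to the warranty nets 17 − 11 = 6.
The high-quality type gains 2 by deviating.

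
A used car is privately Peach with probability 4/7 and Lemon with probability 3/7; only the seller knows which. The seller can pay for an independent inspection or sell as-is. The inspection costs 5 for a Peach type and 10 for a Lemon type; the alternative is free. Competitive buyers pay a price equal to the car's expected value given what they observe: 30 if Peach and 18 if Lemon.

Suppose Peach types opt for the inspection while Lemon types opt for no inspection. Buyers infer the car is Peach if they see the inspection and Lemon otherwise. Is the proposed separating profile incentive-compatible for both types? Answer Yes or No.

Under these beliefs, the inspection earns price 30 and no inspection earns price 18.
Peach: the inspection nets 30 − 5 = 25; no inspection nets 18. Peach prefers the inspection.
Lemon: the inspection nets 30 − 10 = 20; no inspection nets 18. Lemon would deviate to the inspection.
Lemon has a profitable deviation, so the profile is not an equilibrium.

No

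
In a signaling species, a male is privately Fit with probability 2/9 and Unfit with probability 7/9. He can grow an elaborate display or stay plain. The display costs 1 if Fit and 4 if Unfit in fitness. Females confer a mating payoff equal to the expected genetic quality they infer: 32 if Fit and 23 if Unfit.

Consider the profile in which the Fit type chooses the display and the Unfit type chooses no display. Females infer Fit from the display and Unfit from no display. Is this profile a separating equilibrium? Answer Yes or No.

Under these beliefs, the display earns mating payoff 32 and no display earns mating payoff 23.
Fit: the display nets 32 − 1 = 31; no display nets 23. Fit prefers the display.
Unfit: the display nets 32 − 4 = 28; no display nets 23. Unfit would deviate to the display.
Unfit has a profitable deviation, so the profile is not an equilibrium.

No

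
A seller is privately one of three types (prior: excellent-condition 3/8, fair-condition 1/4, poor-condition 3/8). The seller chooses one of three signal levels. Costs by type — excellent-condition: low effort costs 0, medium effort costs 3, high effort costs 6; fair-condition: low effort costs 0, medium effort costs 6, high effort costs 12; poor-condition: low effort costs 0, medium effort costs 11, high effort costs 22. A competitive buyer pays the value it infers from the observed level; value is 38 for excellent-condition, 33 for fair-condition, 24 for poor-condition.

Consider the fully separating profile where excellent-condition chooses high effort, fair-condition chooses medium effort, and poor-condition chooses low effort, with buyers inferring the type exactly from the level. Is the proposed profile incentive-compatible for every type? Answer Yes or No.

Separating prices: high effort → 38, medium effort → 33, low effort → 24.
excellent-condition (assigned high effort): low effort: 24 − 0 = 24; medium effort: 33 − 3 = 30; high effort: 38 − 6 = 32. excellent-condition stays.
fair-condition (assigned medium effort): low effort: 24 − 0 = 24; medium effort: 33 − 6 = 27; high effort: 38 − 12 = 26. fair-condition stays.
poor-condition (assigned low effort): low effort: 24 − 0 = 24; medium effort: 33 − 11 = 22; high effort: 38 − 22 = 16. poor-condition stays.
Every type prefers its assigned level; separation holds.

Yes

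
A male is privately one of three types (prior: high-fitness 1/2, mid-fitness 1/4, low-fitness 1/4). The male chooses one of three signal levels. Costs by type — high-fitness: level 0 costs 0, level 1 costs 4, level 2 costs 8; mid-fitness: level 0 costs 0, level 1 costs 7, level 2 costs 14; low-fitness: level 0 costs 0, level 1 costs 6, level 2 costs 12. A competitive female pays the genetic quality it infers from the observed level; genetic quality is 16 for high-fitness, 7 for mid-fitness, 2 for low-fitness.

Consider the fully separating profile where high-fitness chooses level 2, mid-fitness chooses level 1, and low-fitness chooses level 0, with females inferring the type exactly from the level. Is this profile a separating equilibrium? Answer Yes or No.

No

Separating mating payoffs: level 2 → 16, level 1 → 7, level 0 → 2.
high-fitness (assigned level 2): level 0: 2 − 0 = 2; level 1: 7 − 4 = 3; level 2: 16 − 8 = 8. high-fitness stays.
mid-fitness (assigned level 1): level 0: 2 − 0 = 2; level 1: 7 − 7 = 0; level 2: 16 − 14 = 2. mid-fitness prefers level 0.
low-fitness (assigned level 0): level 0: 2 − 0 = 2; level 1: 7 − 6 = 1; level 2: 16 − 12 = 4. low-fitness prefers level 2.
At least one type deviates; the separating profile fails.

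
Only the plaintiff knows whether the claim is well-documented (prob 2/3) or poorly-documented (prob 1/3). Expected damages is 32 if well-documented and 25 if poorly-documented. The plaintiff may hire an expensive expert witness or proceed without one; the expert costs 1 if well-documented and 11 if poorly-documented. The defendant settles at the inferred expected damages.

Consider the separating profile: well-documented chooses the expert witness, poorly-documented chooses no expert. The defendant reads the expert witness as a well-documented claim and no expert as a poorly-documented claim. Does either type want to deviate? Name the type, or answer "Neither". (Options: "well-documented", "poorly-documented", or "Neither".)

Neither

The expert witness pays 32; no expert pays 25.
well-documented: assigned the expert witness, nets 32 − 1 = 31; deviating to no expert nets 25.
poorly-documented: assigned no expert, nets 25; deviating to the expert witness nets 32 − 11 = 21.
Both types strictly prefer their assigned action; no profitable deviation.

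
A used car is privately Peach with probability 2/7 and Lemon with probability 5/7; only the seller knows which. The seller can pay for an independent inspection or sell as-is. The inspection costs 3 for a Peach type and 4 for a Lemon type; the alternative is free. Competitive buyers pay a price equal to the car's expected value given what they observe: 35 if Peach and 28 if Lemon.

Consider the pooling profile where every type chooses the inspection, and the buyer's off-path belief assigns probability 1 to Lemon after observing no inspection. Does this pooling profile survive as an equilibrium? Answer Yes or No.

On path, the buyer holds the prior and pays 2/7·35 + 5/7·28 = 30. Off path (no inspection), believing Lemon, it pays 28.
Peach: the inspection nets 30 − 3 = 27; no inspection nets 28. Peach would deviate.
Lemon: the inspection nets 30 − 4 = 26; no inspection nets 28. Lemon would deviate.
A type deviates, so pooling fails.

No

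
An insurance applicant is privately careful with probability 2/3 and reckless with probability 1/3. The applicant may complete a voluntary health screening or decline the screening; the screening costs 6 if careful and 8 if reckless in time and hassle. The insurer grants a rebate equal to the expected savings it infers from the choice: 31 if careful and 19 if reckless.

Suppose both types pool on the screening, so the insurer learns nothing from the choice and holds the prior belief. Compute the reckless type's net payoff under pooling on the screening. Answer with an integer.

Pooled rebate = 2/3·31 + 1/3·19 = 27.
reckless pays cost 8 for the screening, so net payoff = 27 − 8 = 19.

19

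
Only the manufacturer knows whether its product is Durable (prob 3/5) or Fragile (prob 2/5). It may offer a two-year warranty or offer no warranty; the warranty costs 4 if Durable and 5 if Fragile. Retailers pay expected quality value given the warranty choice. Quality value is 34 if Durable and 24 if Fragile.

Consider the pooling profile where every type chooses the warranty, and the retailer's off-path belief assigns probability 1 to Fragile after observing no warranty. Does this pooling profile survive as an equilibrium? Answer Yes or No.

Yes

On path, the retailer holds the prior and pays 3/5·34 + 2/5·24 = 30. Off path (no warranty), believing Fragile, it pays 24.
Durable: the warranty nets 30 − 4 = 26; no warranty nets 24. Durable stays.
Fragile: the warranty nets 30 − 5 = 25; no warranty nets 24. Fragile stays.
No type deviates, so pooling is sustained.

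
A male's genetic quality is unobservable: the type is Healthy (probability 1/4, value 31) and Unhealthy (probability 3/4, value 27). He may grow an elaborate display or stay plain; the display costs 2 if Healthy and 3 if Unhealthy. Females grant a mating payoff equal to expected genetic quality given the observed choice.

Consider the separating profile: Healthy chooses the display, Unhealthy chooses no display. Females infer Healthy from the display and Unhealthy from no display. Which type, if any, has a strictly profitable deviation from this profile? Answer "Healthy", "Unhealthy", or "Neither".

Unhealthy

The display pays 31; no display pays 27.
Healthy: assigned the display, nets 31 − 2 = 29; deviating to no display nets 27.
Unhealthy: assigned no display, nets 27; deviating to the display nets 31 − 3 = 28.
The Unhealthy type gains 1 by deviating.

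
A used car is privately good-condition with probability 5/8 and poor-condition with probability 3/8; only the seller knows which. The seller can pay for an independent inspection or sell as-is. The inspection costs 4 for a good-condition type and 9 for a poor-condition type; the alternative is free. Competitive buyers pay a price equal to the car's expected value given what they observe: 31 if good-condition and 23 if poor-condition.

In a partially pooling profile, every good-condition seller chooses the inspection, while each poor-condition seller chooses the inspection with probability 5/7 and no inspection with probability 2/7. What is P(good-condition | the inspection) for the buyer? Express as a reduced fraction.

P(the inspection) = (5/8)·1 + (3/8)·(5/7) = 25/28.
By Bayes' rule, P(good-condition | the inspection) = (5/8) / (25/28) = 7/10.

7/10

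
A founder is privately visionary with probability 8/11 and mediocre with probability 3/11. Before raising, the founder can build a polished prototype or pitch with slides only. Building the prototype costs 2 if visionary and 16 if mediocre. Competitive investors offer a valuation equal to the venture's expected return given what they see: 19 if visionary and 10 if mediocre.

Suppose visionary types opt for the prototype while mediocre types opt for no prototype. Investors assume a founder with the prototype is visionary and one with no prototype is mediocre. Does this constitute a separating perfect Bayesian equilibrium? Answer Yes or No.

Yes

Under these beliefs, the prototype earns valuation 19 and no prototype earns valuation 10.
visionary: the prototype nets 19 − 2 = 17; no prototype nets 10. visionary prefers the prototype.
mediocre: the prototype nets 19 − 16 = 3; no prototype nets 10. mediocre prefers no prototype.
Neither type deviates, so the separating profile is an equilibrium.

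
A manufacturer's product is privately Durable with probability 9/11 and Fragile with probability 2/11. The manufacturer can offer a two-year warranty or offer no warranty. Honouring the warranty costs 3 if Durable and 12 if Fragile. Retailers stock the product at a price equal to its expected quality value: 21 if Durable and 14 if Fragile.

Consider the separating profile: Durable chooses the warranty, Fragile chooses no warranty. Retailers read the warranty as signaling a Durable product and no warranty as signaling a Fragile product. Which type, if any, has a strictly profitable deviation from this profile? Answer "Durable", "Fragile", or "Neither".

The warranty pays 21; no warranty pays 14.
Durable: assigned the warranty, nets 21 − 3 = 18; deviating to no warranty nets 14.
Fragile: assigned no warranty, nets 14; deviating to the warranty nets 21 − 12 = 9.
Both types strictly prefer their assigned action; no profitable deviation.

Neither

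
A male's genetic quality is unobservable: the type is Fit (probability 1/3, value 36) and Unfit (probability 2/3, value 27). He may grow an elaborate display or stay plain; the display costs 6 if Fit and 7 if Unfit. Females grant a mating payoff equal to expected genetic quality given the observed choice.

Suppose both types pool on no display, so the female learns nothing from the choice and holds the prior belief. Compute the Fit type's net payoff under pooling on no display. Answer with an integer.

Pooled mating payoff = 1/3·36 + 2/3·27 = 30.
Fit pays no cost for no display, so net payoff = 30.

30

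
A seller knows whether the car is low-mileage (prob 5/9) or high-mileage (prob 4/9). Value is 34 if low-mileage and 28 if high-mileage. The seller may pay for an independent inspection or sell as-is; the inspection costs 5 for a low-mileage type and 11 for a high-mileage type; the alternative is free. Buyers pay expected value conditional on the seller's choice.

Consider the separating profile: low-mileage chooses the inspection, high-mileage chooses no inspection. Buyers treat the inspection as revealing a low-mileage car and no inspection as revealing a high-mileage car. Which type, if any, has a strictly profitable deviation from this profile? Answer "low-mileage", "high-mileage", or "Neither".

The inspection pays 34; no inspection pays 28.
low-mileage: assigned the inspection, nets 34 − 5 = 29; deviating to no inspection nets 28.
high-mileage: assigned no inspection, nets 28; deviating to the inspection nets 34 − 11 = 23.
Both types strictly prefer their assigned action; no profitable deviation.

Neither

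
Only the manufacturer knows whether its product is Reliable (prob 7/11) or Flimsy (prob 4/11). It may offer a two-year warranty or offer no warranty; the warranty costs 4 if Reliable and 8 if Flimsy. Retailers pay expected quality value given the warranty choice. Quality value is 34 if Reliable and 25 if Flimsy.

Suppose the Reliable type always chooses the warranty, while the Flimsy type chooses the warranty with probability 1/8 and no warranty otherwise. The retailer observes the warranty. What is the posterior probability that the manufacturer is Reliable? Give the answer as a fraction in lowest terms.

P(the warranty) = (7/11)·1 + (4/11)·(1/8) = 15/22.
By Bayes' rule, P(Reliable | the warranty) = (7/11) / (15/22) = 14/15.

14/15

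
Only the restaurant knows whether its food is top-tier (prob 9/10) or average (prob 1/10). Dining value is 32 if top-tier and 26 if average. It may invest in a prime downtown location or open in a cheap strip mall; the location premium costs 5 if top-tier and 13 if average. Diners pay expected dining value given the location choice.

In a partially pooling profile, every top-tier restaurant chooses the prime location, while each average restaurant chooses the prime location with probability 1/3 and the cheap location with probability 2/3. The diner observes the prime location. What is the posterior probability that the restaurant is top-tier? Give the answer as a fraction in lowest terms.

27/28

P(the prime location) = (9/10)·1 + (1/10)·(1/3) = 14/15.
By Bayes' rule, P(top-tier | the prime location) = (9/10) / (14/15) = 27/28.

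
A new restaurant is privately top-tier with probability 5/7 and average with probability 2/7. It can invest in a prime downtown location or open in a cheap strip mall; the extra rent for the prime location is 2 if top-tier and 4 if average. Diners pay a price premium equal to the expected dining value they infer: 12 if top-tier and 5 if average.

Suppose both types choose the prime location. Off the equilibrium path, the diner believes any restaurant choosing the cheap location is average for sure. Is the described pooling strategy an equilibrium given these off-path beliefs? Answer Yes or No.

Yes

On path, the diner holds the prior and pays 5/7·12 + 2/7·5 = 10. Off path (the cheap location), believing average, it pays 5.
top-tier: the prime location nets 10 − 2 = 8; the cheap location nets 5. top-tier stays.
average: the prime location nets 10 − 4 = 6; the cheap location nets 5. average stays.
No type deviates, so pooling is sustained.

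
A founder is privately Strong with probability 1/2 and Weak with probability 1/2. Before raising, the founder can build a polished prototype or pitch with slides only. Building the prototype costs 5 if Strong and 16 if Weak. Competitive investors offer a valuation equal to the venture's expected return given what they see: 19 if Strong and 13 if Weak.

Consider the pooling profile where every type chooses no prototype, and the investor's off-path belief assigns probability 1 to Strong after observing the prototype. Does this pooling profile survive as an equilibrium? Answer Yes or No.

Yes

On path, the investor holds the prior and pays 1/2·19 + 1/2·13 = 16. Off path (the prototype), believing Strong, it pays 19.
Strong: no prototype nets 16; the prototype nets 19 − 5 = 14. Strong stays.
Weak: no prototype nets 16; the prototype nets 19 − 16 = 3. Weak stays.
No type deviates, so pooling is sustained.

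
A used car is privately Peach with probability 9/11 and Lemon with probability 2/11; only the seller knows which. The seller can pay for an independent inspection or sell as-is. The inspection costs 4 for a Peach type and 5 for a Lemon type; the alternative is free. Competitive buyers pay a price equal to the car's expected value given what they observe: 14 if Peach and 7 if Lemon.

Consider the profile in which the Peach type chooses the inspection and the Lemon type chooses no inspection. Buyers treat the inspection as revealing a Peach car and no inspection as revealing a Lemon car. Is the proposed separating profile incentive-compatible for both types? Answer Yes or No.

Under these beliefs, the inspection earns price 14 and no inspection earns price 7.
Peach: the inspection nets 14 − 4 = 10; no inspection nets 7. Peach prefers the inspection.
Lemon: the inspection nets 14 − 5 = 9; no inspection nets 7. Lemon would deviate to the inspection.
Lemon has a profitable deviation, so the profile is not an equilibrium.

No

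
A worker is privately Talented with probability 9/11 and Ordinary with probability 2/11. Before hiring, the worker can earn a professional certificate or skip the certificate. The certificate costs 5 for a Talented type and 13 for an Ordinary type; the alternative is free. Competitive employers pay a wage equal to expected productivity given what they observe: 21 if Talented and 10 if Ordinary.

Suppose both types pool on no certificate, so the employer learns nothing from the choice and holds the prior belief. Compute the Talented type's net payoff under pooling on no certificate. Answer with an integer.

Pooled wage = 9/11·21 + 2/11·10 = 19.
Talented pays no cost for no certificate, so net payoff = 19.

19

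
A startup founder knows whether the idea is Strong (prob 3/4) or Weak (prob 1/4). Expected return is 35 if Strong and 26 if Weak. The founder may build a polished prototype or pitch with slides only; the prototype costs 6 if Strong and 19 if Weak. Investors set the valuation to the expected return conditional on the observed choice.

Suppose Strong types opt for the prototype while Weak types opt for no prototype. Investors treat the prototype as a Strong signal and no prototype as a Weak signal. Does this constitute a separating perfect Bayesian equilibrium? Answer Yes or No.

Yes

Under these beliefs, the prototype earns valuation 35 and no prototype earns valuation 26.
Strong: the prototype nets 35 − 6 = 29; no prototype nets 26. Strong prefers the prototype.
Weak: the prototype nets 35 − 19 = 16; no prototype nets 26. Weak prefers no prototype.
Neither type deviates, so the separating profile is an equilibrium.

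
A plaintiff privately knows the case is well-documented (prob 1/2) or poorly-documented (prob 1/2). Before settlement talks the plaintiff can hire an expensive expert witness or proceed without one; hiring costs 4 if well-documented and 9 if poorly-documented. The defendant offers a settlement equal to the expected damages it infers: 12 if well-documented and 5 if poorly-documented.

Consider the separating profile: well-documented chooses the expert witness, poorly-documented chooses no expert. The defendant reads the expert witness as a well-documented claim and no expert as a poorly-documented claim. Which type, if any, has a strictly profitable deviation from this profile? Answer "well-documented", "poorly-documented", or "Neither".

Neither

The expert witness pays 12; no expert pays 5.
well-documented: assigned the expert witness, nets 12 − 4 = 8; deviating to no expert nets 5.
poorly-documented: assigned no expert, nets 5; deviating to the expert witness nets 12 − 9 = 3.
Both types strictly prefer their assigned action; no profitable deviation.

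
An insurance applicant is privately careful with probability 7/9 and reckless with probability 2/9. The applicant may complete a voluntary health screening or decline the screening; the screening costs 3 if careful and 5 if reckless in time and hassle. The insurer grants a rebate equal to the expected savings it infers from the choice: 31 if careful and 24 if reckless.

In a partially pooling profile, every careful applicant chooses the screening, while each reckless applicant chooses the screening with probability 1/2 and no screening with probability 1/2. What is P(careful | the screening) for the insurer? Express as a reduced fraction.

7/8

P(the screening) = (7/9)·1 + (2/9)·(1/2) = 8/9.
By Bayes' rule, P(careful | the screening) = (7/9) / (8/9) = 7/8.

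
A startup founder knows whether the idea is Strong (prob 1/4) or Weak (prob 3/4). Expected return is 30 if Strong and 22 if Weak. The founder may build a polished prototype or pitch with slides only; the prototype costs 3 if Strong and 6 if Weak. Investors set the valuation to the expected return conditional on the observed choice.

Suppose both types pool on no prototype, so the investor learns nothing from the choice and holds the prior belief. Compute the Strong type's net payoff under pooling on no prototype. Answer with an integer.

Pooled valuation = 1/4·30 + 3/4·22 = 24.
Strong pays no cost for no prototype, so net payoff = 24.

24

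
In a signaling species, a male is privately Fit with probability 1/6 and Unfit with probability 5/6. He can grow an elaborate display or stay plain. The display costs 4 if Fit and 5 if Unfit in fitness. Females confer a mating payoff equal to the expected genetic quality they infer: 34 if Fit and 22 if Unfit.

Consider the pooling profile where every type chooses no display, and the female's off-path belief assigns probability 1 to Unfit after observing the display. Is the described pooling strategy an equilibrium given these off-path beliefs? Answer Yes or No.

On path, the female holds the prior and pays 1/6·34 + 5/6·22 = 24. Off path (the display), believing Unfit, it pays 22.
Fit: no display nets 24; the display nets 22 − 4 = 18. Fit stays.
Unfit: no display nets 24; the display nets 22 − 5 = 17. Unfit stays.
No type deviates, so pooling is sustained.

Yes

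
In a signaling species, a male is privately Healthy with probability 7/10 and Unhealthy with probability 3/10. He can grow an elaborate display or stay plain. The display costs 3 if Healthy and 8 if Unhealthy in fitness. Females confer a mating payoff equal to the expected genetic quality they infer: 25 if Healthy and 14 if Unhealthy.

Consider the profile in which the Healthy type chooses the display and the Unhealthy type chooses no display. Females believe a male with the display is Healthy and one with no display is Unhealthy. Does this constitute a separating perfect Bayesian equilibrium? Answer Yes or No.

No

Under these beliefs, the display earns mating payoff 25 and no display earns mating payoff 14.
Healthy: the display nets 25 − 3 = 22; no display nets 14. Healthy prefers the display.
Unhealthy: the display nets 25 − 8 = 17; no display nets 14. Unhealthy would deviate to the display.
Unhealthy has a profitable deviation, so the profile is not an equilibrium.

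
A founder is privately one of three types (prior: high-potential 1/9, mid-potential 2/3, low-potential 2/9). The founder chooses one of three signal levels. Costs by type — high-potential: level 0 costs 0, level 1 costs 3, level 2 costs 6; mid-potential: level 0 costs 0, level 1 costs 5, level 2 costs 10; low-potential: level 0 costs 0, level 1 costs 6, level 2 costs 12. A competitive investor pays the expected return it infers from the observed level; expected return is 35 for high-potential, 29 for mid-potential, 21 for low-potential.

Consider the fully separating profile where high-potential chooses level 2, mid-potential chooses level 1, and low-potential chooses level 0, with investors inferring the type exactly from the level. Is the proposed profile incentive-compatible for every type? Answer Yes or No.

No

Separating valuations: level 2 → 35, level 1 → 29, level 0 → 21.
high-potential (assigned level 2): level 0: 21 − 0 = 21; level 1: 29 − 3 = 26; level 2: 35 − 6 = 29. high-potential stays.
mid-potential (assigned level 1): level 0: 21 − 0 = 21; level 1: 29 − 5 = 24; level 2: 35 − 10 = 25. mid-potential prefers level 2.
low-potential (assigned level 0): level 0: 21 − 0 = 21; level 1: 29 − 6 = 23; level 2: 35 − 12 = 23. low-potential prefers level 1.
At least one type deviates; the separating profile fails.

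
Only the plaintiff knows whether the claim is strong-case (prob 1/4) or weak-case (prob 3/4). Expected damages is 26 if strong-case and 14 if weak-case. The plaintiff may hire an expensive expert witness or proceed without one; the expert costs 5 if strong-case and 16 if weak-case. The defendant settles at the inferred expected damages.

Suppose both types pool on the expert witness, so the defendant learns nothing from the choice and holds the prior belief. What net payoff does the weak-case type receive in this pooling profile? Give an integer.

1

Pooled settlement = 1/4·26 + 3/4·14 = 17.
weak-case pays cost 16 for the expert witness, so net payoff = 17 − 16 = 1.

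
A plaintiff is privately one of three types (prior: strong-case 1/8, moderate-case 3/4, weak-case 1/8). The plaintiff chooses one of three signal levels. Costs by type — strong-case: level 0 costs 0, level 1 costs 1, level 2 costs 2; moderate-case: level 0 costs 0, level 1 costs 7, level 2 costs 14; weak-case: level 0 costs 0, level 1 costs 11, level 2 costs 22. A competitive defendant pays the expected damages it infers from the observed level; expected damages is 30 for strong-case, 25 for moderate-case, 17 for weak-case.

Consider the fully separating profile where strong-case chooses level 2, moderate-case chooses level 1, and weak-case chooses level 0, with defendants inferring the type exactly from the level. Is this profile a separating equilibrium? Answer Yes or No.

Yes

Separating settlements: level 2 → 30, level 1 → 25, level 0 → 17.
strong-case (assigned level 2): level 0: 17 − 0 = 17; level 1: 25 − 1 = 24; level 2: 30 − 2 = 28. strong-case stays.
moderate-case (assigned level 1): level 0: 17 − 0 = 17; level 1: 25 − 7 = 18; level 2: 30 − 14 = 16. moderate-case stays.
weak-case (assigned level 0): level 0: 17 − 0 = 17; level 1: 25 − 11 = 14; level 2: 30 − 22 = 8. weak-case stays.
Every type prefers its assigned level; separation holds.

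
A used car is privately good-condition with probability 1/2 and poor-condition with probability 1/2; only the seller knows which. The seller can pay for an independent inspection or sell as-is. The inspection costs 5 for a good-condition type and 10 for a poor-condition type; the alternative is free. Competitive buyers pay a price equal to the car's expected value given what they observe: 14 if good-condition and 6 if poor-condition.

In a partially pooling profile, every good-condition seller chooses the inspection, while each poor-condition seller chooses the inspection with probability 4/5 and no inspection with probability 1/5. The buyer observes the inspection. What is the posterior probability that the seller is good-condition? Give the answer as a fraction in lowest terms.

P(the inspection) = (1/2)·1 + (1/2)·(4/5) = 9/10.
By Bayes' rule, P(good-condition | the inspection) = (1/2) / (9/10) = 5/9.

5/9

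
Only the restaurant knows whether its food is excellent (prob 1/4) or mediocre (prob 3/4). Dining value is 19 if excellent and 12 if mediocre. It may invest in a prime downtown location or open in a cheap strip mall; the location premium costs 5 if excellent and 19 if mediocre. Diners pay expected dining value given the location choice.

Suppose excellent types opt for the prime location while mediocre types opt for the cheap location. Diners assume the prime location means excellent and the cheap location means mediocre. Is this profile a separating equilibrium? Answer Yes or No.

Yes

Under these beliefs, the prime location earns price premium 19 and the cheap location earns price premium 12.
excellent: the prime location nets 19 − 5 = 14; the cheap location nets 12. excellent prefers the prime location.
mediocre: the prime location nets 19 − 19 = 0; the cheap location nets 12. mediocre prefers the cheap location.
Neither type deviates, so the separating profile is an equilibrium.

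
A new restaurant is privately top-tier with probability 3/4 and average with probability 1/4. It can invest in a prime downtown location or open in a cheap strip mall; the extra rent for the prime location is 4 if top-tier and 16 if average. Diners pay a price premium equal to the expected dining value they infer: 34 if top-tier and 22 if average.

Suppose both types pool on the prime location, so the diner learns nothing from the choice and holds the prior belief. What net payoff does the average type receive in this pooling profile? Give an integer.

Pooled price premium = 3/4·34 + 1/4·22 = 31.
average pays cost 16 for the prime location, so net payoff = 31 − 16 = 15.

15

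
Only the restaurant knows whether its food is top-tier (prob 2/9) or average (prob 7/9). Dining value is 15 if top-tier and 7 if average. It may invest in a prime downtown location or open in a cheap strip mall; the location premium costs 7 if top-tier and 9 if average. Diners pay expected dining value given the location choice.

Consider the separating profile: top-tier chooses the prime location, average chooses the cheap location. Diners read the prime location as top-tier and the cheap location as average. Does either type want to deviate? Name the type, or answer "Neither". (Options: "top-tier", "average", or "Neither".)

Neither

The prime location pays 15; the cheap location pays 7.
top-tier: assigned the prime location, nets 15 − 7 = 8; deviating to the cheap location nets 7.
average: assigned the cheap location, nets 7; deviating to the prime location nets 15 − 9 = 6.
Both types strictly prefer their assigned action; no profitable deviation.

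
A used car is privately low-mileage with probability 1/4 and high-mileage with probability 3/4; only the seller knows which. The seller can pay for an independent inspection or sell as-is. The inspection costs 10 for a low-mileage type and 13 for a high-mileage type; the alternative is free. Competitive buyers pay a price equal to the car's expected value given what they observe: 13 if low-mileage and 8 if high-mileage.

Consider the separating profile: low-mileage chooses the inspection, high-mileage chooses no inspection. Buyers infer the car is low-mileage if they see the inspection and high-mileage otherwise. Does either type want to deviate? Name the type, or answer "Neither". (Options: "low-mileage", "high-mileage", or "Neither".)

low-mileage

The inspection pays 13; no inspection pays 8.
low-mileage: assigned the inspection, nets 13 − 10 = 3; deviating to no inspection nets 8.
high-mileage: assigned no inspection, nets 8; deviating to the inspection nets 13 − 13 = 0.
The low-mileage type gains 5 by deviating.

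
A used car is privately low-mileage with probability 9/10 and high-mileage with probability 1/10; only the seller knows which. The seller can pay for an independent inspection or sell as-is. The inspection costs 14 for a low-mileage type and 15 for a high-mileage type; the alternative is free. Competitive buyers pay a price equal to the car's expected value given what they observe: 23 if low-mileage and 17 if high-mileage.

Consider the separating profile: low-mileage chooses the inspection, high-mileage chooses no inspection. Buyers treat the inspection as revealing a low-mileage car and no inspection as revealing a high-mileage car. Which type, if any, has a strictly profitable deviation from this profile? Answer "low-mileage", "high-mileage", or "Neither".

The inspection pays 23; no inspection pays 17.
low-mileage: assigned the inspection, nets 23 − 14 = 9; deviating to no inspection nets 17.
high-mileage: assigned no inspection, nets 17; deviating to the inspection nets 23 − 15 = 8.
The low-mileage type gains 8 by deviating.

low-mileage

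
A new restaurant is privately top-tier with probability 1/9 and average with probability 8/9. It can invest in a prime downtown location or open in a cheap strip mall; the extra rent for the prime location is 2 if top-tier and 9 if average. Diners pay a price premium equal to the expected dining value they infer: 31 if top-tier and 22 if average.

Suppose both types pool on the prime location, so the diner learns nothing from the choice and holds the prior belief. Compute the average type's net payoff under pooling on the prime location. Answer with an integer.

Pooled price premium = 1/9·31 + 8/9·22 = 23.
average pays cost 9 for the prime location, so net payoff = 23 − 9 = 14.

14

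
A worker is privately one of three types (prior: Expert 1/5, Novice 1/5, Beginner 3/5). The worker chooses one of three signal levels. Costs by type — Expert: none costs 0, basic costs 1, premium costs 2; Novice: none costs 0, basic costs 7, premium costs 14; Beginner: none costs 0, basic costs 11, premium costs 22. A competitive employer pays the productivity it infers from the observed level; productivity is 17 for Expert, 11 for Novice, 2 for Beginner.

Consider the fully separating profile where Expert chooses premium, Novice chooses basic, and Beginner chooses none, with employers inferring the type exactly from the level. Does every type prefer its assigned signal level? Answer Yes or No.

Separating wages: premium → 17, basic → 11, none → 2.
Expert (assigned premium): none: 2 − 0 = 2; basic: 11 − 1 = 10; premium: 17 − 2 = 15. Expert stays.
Novice (assigned basic): none: 2 − 0 = 2; basic: 11 − 7 = 4; premium: 17 − 14 = 3. Novice stays.
Beginner (assigned none): none: 2 − 0 = 2; basic: 11 − 11 = 0; premium: 17 − 22 = -5. Beginner stays.
Every type prefers its assigned level; separation holds.

Yes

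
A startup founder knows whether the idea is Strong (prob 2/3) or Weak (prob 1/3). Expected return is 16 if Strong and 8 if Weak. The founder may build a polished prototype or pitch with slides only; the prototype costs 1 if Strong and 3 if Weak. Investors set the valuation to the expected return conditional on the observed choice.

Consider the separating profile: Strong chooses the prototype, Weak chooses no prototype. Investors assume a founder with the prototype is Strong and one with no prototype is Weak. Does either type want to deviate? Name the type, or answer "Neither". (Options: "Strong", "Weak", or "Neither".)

Weak

The prototype pays 16; no prototype pays 8.
Strong: assigned the prototype, nets 16 − 1 = 15; deviating to no prototype nets 8.
Weak: assigned no prototype, nets 8; deviating to the prototype nets 16 − 3 = 13.
The Weak type gains 5 by deviating.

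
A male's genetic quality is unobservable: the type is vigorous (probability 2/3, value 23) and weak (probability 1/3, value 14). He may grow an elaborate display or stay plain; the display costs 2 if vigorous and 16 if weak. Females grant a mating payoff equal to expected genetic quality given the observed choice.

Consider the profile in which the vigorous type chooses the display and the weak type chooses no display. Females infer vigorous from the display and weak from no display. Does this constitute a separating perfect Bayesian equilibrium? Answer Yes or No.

Yes

Under these beliefs, the display earns mating payoff 23 and no display earns mating payoff 14.
vigorous: the display nets 23 − 2 = 21; no display nets 14. vigorous prefers the display.
weak: the display nets 23 − 16 = 7; no display nets 14. weak prefers no display.
Neither type deviates, so the separating profile is an equilibrium.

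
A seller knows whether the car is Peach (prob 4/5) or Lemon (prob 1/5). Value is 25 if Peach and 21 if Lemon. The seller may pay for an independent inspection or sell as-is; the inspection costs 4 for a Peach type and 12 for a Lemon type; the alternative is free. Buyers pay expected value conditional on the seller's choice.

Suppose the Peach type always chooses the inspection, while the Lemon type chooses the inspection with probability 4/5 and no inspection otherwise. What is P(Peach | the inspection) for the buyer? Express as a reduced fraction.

5/6

P(the inspection) = (4/5)·1 + (1/5)·(4/5) = 24/25.
By Bayes' rule, P(Peach | the inspection) = (4/5) / (24/25) = 5/6.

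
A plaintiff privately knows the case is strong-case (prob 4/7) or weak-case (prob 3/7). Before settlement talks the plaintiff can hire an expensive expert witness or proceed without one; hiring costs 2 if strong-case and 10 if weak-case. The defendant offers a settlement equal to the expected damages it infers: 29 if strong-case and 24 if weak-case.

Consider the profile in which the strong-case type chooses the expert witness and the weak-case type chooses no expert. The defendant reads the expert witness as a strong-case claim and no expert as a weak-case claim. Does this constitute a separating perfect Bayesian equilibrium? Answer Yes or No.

Under these beliefs, the expert witness earns settlement 29 and no expert earns settlement 24.
strong-case: the expert witness nets 29 − 2 = 27; no expert nets 24. strong-case prefers the expert witness.
weak-case: the expert witness nets 29 − 10 = 19; no expert nets 24. weak-case prefers no expert.
Neither type deviates, so the separating profile is an equilibrium.

Yes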